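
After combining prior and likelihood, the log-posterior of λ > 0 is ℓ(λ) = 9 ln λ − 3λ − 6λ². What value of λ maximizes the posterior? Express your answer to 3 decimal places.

ℓ'(λ) = 9/λ − 3 − 12λ. Setting this to zero and multiplying by λ: 12λ² + 3λ − 9 = 0.
λ = (−3 + √(3² + 4·12·9)) / (2·12) = (−3 + √441) / 24 = (−3 + 21)/24 = 3/4.
ℓ''(λ) = −9/λ² − 12 < 0, confirming a maximum.

λ̂_MAP = 0.750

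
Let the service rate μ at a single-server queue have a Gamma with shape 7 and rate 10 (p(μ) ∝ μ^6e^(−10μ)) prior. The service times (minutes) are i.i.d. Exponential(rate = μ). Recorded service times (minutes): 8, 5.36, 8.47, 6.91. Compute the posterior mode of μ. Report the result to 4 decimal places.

μ̂_MAP = 0.2581

The Exponential(rate=μ) likelihood is ∝ μ^n e^(−μΣtᵢ). Here n = 4 and Σtᵢ = 8 + 5.36 + 8.47 + 6.91 = 28.74.
Posterior ∝ μ^6e^(−10μ) · μ^4e^(−28.74μ) = μ^10e^(−38.74μ), i.e. Gamma(11, 38.74).
Mode = (a−1)/b = 10/38.74 ≈ 0.2581.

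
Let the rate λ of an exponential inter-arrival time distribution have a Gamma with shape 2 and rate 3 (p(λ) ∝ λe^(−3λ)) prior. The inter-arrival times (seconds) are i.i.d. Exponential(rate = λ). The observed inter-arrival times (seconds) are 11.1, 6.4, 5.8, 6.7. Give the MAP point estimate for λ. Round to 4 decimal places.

λ̂_MAP = 0.1515

The Exponential(rate=λ) likelihood is ∝ λ^n e^(−λΣtᵢ). Here n = 4 and Σtᵢ = 11.1 + 6.4 + 5.8 + 6.7 = 30.
Posterior ∝ λe^(−3λ) · λ^4e^(−30λ) = λ^5e^(−33λ), i.e. Gamma(6, 33).
Mode = (a−1)/b = 5/33 ≈ 0.1515.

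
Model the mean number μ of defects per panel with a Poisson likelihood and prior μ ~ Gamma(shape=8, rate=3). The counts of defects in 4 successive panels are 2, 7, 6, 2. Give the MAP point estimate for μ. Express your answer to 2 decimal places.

Σxᵢ = 2+7+6+2 = 17, with n = 4.
Posterior ∝ μ^7e^(−3μ) · μ^17e^(−4μ) = μ^24e^(−7μ), i.e. Gamma(shape=25, rate=7).
The mode of a Gamma(a, b) with a ≥ 1 (shape–rate) is (a−1)/b = 24/7 ≈ 3.43.

μ̂_MAP = 3.43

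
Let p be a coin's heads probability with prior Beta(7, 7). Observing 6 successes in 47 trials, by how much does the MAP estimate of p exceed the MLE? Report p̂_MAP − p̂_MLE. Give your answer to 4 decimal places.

MAP − MLE = 0.0757

Posterior is Beta(13, 48); MAP = (13−1)/(61−2) = 12/59 ≈ 0.20339.
MLE ignores the prior: p̂_MLE = k/n = 6/47 ≈ 0.12766.
Difference = 12/59 − 6/47 = 210/2773 ≈ 0.0757.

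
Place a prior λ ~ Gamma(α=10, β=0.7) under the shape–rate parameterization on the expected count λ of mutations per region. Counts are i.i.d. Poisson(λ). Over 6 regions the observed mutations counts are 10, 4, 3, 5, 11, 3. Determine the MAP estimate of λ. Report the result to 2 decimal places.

Σxᵢ = 10+4+3+5+11+3 = 36, with n = 6.
Posterior ∝ λ^9e^(−0.7λ) · λ^36e^(−6λ) = λ^45e^(−6.7λ), i.e. Gamma(shape=46, rate=6.7).
The mode of a Gamma(a, b) with a ≥ 1 (shape–rate) is (a−1)/b = 45/6.7 ≈ 6.72.

λ̂_MAP = 6.72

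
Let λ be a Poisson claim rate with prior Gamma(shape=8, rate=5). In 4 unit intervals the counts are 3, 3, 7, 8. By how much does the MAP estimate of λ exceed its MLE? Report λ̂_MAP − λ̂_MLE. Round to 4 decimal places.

Σxᵢ = 21. Posterior is Gamma(29, 9); MAP = (29−1)/9 = 28/9 ≈ 3.11111.
MLE = x̄ = 21/4 ≈ 5.25000.
Difference = 28/9 − 21/4 = -77/36 ≈ -2.1389.

MAP − MLE = -2.1389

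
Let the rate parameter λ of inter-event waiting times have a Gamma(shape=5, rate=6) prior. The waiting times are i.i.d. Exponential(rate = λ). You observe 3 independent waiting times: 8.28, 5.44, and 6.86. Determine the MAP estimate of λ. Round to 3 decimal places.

λ̂_MAP = 0.263

The Exponential(rate=λ) likelihood is ∝ λ^n e^(−λΣtᵢ). Here n = 3 and Σtᵢ = 8.28 + 5.44 + 6.86 = 20.58.
Posterior ∝ λ^4e^(−6λ) · λ^3e^(−20.58λ) = λ^7e^(−26.58λ), i.e. Gamma(8, 26.58).
Mode = (a−1)/b = 7/26.58 ≈ 0.263.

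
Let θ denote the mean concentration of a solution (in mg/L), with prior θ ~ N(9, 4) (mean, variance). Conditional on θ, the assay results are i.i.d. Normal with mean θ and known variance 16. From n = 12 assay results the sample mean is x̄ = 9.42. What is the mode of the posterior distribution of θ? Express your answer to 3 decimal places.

n = 12, x̄ = 9.42.
For a Normal prior and Normal likelihood with known variance, the posterior is Normal; its mode equals its mean, the precision-weighted average.
Prior precision 1/σ₀² = 1/4 = 0.25; data precision n/σ² = 12/16 = 0.75.
θ̂ = (0.25·9 + 0.75·9.42) / (0.25 + 0.75) = 9.315/1 = 9.315.

θ̂_MAP = 9.315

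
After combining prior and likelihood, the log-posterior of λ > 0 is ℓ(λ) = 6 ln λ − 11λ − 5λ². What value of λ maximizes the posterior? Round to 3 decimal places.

λ̂_MAP = 0.400

ℓ'(λ) = 6/λ − 11 − 10λ. Setting this to zero and multiplying by λ: 10λ² + 11λ − 6 = 0.
λ = (−11 + √(11² + 4·10·6)) / (2·10) = (−11 + √361) / 20 = (−11 + 19)/20 = 2/5.
ℓ''(λ) = −6/λ² − 10 < 0, confirming a maximum.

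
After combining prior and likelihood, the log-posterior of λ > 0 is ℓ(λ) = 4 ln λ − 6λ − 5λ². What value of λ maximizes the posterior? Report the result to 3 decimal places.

λ̂_MAP = 0.400

ℓ'(λ) = 4/λ − 6 − 10λ. Setting this to zero and multiplying by λ: 10λ² + 6λ − 4 = 0.
λ = (−6 + √(6² + 4·10·4)) / (2·10) = (−6 + √196) / 20 = (−6 + 14)/20 = 2/5.
ℓ''(λ) = −4/λ² − 10 < 0, confirming a maximum.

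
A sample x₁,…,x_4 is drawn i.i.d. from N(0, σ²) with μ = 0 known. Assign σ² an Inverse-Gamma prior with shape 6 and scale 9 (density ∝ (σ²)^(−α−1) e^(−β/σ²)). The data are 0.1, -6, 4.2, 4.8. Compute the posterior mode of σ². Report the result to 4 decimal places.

σ̂²_MAP = 5.2606

Sum of squared deviations about the known mean: SS = (0.1−0)² + (-6−0)² + (4.2−0)² + (4.8−0)² = 76.69.
The Normal likelihood contributes (σ²)^(−n/2) exp(−SS/(2σ²)), so the posterior is Inverse-Gamma(α + n/2, β + SS/2) = Inverse-Gamma(8, 47.345).
The mode of Inverse-Gamma(a, b) is b/(a+1) = 47.345/9 ≈ 5.2606.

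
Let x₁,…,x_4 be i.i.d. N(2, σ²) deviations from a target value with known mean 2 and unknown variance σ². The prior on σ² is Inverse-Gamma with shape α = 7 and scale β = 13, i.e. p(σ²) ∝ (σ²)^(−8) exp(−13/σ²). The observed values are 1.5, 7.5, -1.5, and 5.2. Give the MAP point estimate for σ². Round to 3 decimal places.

σ̂²_MAP = 3.950

Sum of squared deviations about the known mean: SS = (1.5−2)² + (7.5−2)² + (-1.5−2)² + (5.2−2)² = 52.99.
The Normal likelihood contributes (σ²)^(−n/2) exp(−SS/(2σ²)), so the posterior is Inverse-Gamma(α + n/2, β + SS/2) = Inverse-Gamma(9, 39.495).
The mode of Inverse-Gamma(a, b) is b/(a+1) = 39.495/10 ≈ 3.950.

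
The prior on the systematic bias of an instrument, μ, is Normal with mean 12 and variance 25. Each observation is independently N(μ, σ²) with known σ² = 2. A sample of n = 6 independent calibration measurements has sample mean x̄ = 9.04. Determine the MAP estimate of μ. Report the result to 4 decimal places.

μ̂_MAP = 9.0789

n = 6, x̄ = 9.04.
For a Normal prior and Normal likelihood with known variance, the posterior is Normal; its mode equals its mean, the precision-weighted average.
Prior precision 1/σ₀² = 1/25 = 0.04; data precision n/σ² = 6/2 = 3.
μ̂ = (0.04·12 + 3·9.04) / (0.04 + 3) = 27.6/3.04 = 345/38 ≈ 9.0789.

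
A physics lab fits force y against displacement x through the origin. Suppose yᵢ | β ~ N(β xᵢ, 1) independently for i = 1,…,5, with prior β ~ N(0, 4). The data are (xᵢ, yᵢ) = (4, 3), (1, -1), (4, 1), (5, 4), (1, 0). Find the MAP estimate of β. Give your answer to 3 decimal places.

log p(β | y) = −Σ(yᵢ − βxᵢ)²/(2·1) − β²/(2·4) + const.
Setting the derivative to zero: Σxᵢ(yᵢ − βxᵢ)/1 − β/4 = 0, so β = Σxᵢyᵢ / (Σxᵢ² + σ²/τ²).
Σxᵢyᵢ = 4·3 + 1·(-1) + 4·1 + 5·4 + 1·0 = 35; Σxᵢ² = 59; σ²/τ² = 0.25.
β̂_MAP = 35 / (59 + 0.25) = 35/59.25 ≈ 0.591.

β̂_MAP = 0.591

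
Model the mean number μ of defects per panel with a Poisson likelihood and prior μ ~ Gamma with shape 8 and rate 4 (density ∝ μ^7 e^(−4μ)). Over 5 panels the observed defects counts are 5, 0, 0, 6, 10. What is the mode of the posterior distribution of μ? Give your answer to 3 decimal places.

μ̂_MAP = 3.111

Σxᵢ = 5+0+0+6+10 = 21, with n = 5.
Posterior ∝ μ^7e^(−4μ) · μ^21e^(−5μ) = μ^28e^(−9μ), i.e. Gamma(shape=29, rate=9).
The mode of a Gamma(a, b) with a ≥ 1 (shape–rate) is (a−1)/b = 28/9 ≈ 3.111.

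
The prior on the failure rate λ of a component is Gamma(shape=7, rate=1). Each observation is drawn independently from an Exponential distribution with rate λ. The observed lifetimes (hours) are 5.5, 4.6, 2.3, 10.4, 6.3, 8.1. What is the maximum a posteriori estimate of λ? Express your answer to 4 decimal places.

λ̂_MAP = 0.3141

The Exponential(rate=λ) likelihood is ∝ λ^n e^(−λΣtᵢ). Here n = 6 and Σtᵢ = 5.5 + 4.6 + 2.3 + 10.4 + 6.3 + 8.1 = 37.2.
Posterior ∝ λ^6e^(−1λ) · λ^6e^(−37.2λ) = λ^12e^(−38.2λ), i.e. Gamma(13, 38.2).
Mode = (a−1)/b = 12/38.2 ≈ 0.3141.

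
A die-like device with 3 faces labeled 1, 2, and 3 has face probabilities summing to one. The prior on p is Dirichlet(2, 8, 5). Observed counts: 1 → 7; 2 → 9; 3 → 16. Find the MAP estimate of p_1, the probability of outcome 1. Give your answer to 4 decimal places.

The posterior is Dirichlet(αᵢ + nᵢ) = Dirichlet(9, 17, 21).
For a Dirichlet(a₁,…,a_K) with all aᵢ > 1, the mode has j-th component (aⱼ − 1)/(Σaᵢ − K).
Here Σaᵢ = 47 and K = 3, so p_1 = (9 − 1)/(47 − 3) = 8/44 ≈ 0.1818.

MAP estimate: 0.1818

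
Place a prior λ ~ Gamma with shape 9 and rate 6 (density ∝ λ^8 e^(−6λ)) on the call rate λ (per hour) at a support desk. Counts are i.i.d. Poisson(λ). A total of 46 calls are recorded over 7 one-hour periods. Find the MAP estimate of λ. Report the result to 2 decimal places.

λ̂_MAP = 4.15

Σxᵢ = 46, n = 7.
Posterior ∝ λ^8e^(−6λ) · λ^46e^(−7λ) = λ^54e^(−13λ), i.e. Gamma(shape=55, rate=13).
The mode of a Gamma(a, b) with a ≥ 1 (shape–rate) is (a−1)/b = 54/13 ≈ 4.15.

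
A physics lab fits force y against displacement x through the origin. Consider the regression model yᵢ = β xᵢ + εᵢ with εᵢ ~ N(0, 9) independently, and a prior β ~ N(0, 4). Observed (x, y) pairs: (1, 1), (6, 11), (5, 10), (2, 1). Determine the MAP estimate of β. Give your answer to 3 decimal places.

β̂_MAP = 1.744

log p(β | y) = −Σ(yᵢ − βxᵢ)²/(2·9) − β²/(2·4) + const.
Setting the derivative to zero: Σxᵢ(yᵢ − βxᵢ)/9 − β/4 = 0, so β = Σxᵢyᵢ / (Σxᵢ² + σ²/τ²).
Σxᵢyᵢ = 1·1 + 6·11 + 5·10 + 2·1 = 119; Σxᵢ² = 66; σ²/τ² = 2.25.
β̂_MAP = 119 / (66 + 2.25) = 119/68.25 ≈ 1.744.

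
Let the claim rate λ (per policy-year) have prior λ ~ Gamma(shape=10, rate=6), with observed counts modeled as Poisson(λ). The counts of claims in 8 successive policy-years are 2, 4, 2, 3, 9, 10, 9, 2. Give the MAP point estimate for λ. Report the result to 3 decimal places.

Σxᵢ = 2+4+2+3+9+10+9+2 = 41, with n = 8.
Posterior ∝ λ^9e^(−6λ) · λ^41e^(−8λ) = λ^50e^(−14λ), i.e. Gamma(shape=51, rate=14).
The mode of a Gamma(a, b) with a ≥ 1 (shape–rate) is (a−1)/b = 50/14 ≈ 3.571.

λ̂_MAP = 3.571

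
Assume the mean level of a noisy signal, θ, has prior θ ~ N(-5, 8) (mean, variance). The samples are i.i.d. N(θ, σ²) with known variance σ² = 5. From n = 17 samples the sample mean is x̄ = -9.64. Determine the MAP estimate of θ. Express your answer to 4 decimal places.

n = 17, x̄ = -9.64.
For a Normal prior and Normal likelihood with known variance, the posterior is Normal; its mode equals its mean, the precision-weighted average.
Prior precision 1/σ₀² = 1/8 = 0.125; data precision n/σ² = 17/5 = 3.4.
θ̂ = (0.125·(-5) + 3.4·(-9.64)) / (0.125 + 3.4) = (-33.401)/3.525 = -33401/3525 ≈ -9.4755.

θ̂_MAP = -9.4755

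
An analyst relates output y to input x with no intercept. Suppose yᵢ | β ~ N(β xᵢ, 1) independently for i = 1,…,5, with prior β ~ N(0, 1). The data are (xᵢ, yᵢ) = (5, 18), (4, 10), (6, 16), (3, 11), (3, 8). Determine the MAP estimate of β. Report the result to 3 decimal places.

β̂_MAP = 2.948

log p(β | y) = −Σ(yᵢ − βxᵢ)²/(2·1) − β²/(2·1) + const.
Setting the derivative to zero: Σxᵢ(yᵢ − βxᵢ)/1 − β/1 = 0, so β = Σxᵢyᵢ / (Σxᵢ² + σ²/τ²).
Σxᵢyᵢ = 5·18 + 4·10 + 6·16 + 3·11 + 3·8 = 283; Σxᵢ² = 95; σ²/τ² = 1.
β̂_MAP = 283 / (95 + 1) = 283/96 ≈ 2.948.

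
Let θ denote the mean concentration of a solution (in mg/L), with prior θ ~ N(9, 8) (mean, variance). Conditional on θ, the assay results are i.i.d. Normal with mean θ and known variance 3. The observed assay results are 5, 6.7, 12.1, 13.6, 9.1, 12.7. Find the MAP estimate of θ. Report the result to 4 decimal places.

θ̂_MAP = 9.8157

n = 6; x̄ = (5 + 6.7 + 12.1 + 13.6 + 9.1 + 12.7)/6 = 59.2/6 = 148/15 ≈ 9.8667.
For a Normal prior and Normal likelihood with known variance, the posterior is Normal; its mode equals its mean, the precision-weighted average.
Prior precision 1/σ₀² = 1/8 = 0.125; data precision n/σ² = 6/3 = 2.
θ̂ = (0.125·9 + 2·(148/15)) / (0.125 + 2) = (2503/120)/2.125 = 2503/255 ≈ 9.8157.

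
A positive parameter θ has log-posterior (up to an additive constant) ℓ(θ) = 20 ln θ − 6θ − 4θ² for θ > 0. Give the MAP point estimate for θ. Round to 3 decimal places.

θ̂_MAP = 1.250

ℓ'(θ) = 20/θ − 6 − 8θ. Setting this to zero and multiplying by θ: 8θ² + 6θ − 20 = 0.
θ = (−6 + √(6² + 4·8·20)) / (2·8) = (−6 + √676) / 16 = (−6 + 26)/16 = 5/4.
ℓ''(θ) = −20/θ² − 8 < 0, confirming a maximum.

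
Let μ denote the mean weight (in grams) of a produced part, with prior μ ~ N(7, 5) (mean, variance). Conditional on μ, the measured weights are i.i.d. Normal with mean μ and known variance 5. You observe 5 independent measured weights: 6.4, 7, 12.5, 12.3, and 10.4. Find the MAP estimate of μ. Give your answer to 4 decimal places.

n = 5; x̄ = (6.4 + 7 + 12.5 + 12.3 + 10.4)/5 = 48.6/5 = 9.72.
For a Normal prior and Normal likelihood with known variance, the posterior is Normal; its mode equals its mean, the precision-weighted average.
Prior precision 1/σ₀² = 1/5 = 0.2; data precision n/σ² = 5/5 = 1.
μ̂ = (0.2·7 + 1·9.72) / (0.2 + 1) = 11.12/1.2 = 139/15 ≈ 9.2667.

μ̂_MAP = 9.2667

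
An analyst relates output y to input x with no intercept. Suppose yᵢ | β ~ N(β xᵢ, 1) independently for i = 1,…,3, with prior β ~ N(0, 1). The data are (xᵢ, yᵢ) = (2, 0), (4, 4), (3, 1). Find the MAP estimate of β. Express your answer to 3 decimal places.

β̂_MAP = 0.633

log p(β | y) = −Σ(yᵢ − βxᵢ)²/(2·1) − β²/(2·1) + const.
Setting the derivative to zero: Σxᵢ(yᵢ − βxᵢ)/1 − β/1 = 0, so β = Σxᵢyᵢ / (Σxᵢ² + σ²/τ²).
Σxᵢyᵢ = 2·0 + 4·4 + 3·1 = 19; Σxᵢ² = 29; σ²/τ² = 1.
β̂_MAP = 19 / (29 + 1) = 19/30 ≈ 0.633.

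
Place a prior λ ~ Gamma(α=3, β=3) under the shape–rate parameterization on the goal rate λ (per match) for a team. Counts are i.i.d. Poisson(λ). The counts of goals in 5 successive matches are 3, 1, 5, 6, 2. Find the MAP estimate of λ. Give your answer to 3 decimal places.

Σxᵢ = 3+1+5+6+2 = 17, with n = 5.
Posterior ∝ λ^2e^(−3λ) · λ^17e^(−5λ) = λ^19e^(−8λ), i.e. Gamma(shape=20, rate=8).
The mode of a Gamma(a, b) with a ≥ 1 (shape–rate) is (a−1)/b = 19/8 ≈ 2.375.

λ̂_MAP = 2.375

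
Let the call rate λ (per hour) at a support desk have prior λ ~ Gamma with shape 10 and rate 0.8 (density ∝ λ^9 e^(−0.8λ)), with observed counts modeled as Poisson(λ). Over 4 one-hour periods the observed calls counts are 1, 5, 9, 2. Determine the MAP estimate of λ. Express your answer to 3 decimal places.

Σxᵢ = 1+5+9+2 = 17, with n = 4.
Posterior ∝ λ^9e^(−0.8λ) · λ^17e^(−4λ) = λ^26e^(−4.8λ), i.e. Gamma(shape=27, rate=4.8).
The mode of a Gamma(a, b) with a ≥ 1 (shape–rate) is (a−1)/b = 26/4.8 ≈ 5.417.

λ̂_MAP = 5.417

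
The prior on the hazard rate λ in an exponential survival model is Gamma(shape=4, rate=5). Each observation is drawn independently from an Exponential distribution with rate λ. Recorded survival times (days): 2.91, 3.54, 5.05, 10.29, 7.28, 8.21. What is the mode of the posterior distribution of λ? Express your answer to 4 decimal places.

The Exponential(rate=λ) likelihood is ∝ λ^n e^(−λΣtᵢ). Here n = 6 and Σtᵢ = 2.91 + 3.54 + 5.05 + 10.29 + 7.28 + 8.21 = 37.28.
Posterior ∝ λ^3e^(−5λ) · λ^6e^(−37.28λ) = λ^9e^(−42.28λ), i.e. Gamma(10, 42.28).
Mode = (a−1)/b = 9/42.28 ≈ 0.2129.

λ̂_MAP = 0.2129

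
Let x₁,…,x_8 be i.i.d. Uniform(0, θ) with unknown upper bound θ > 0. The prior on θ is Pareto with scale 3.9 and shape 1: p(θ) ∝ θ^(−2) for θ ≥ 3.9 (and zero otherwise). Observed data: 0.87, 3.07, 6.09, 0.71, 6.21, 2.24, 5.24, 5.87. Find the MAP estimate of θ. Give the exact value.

The Uniform(0, θ) likelihood is θ^(−n) for θ ≥ max(xᵢ), zero otherwise. Here max(xᵢ) = 6.21.
Posterior ∝ θ^(−2) · θ^(−8) = θ^(−10) on θ ≥ max(3.9, 6.21) = 6.21.
This density is strictly decreasing in θ, so the posterior mode lies at the lower boundary of the support.

θ̂_MAP = 6.21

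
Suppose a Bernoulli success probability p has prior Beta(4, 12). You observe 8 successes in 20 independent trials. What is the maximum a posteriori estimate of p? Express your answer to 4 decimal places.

Prior: Beta(4, 12).
Data: 8 successes in 20 trials. The binomial likelihood contributes p^8(1−p)^12, so the posterior is Beta(4+8, 12+12) = Beta(12, 24).
For Beta(a, b) with a, b > 1 the mode is (a−1)/(a+b−2) = 11/34 ≈ 0.3235.

p̂_MAP = 0.3235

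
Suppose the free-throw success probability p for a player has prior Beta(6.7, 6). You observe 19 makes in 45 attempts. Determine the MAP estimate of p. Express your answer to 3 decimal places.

Prior: Beta(6.7, 6).
Data: 19 successes in 45 trials. The binomial likelihood contributes p^19(1−p)^26, so the posterior is Beta(6.7+19, 6+26) = Beta(25.7, 32).
For Beta(a, b) with a, b > 1 the mode is (a−1)/(a+b−2) = 24.7/55.7 ≈ 0.443.

p̂_MAP = 0.443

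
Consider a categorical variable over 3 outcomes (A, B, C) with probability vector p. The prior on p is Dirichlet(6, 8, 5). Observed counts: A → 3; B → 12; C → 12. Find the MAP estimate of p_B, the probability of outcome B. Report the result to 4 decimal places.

MAP estimate of p_B = 0.4419

The posterior is Dirichlet(αᵢ + nᵢ) = Dirichlet(9, 20, 17).
For a Dirichlet(a₁,…,a_K) with all aᵢ > 1, the mode has j-th component (aⱼ − 1)/(Σaᵢ − K).
Here Σaᵢ = 46 and K = 3, so p_B = (20 − 1)/(46 − 3) = 19/43 ≈ 0.4419.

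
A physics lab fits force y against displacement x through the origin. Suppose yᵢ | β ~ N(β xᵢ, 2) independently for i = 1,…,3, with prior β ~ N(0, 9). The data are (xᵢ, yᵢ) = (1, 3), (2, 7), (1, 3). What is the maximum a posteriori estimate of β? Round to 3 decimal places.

log p(β | y) = −Σ(yᵢ − βxᵢ)²/(2·2) − β²/(2·9) + const.
Setting the derivative to zero: Σxᵢ(yᵢ − βxᵢ)/2 − β/9 = 0, so β = Σxᵢyᵢ / (Σxᵢ² + σ²/τ²).
Σxᵢyᵢ = 1·3 + 2·7 + 1·3 = 20; Σxᵢ² = 6; σ²/τ² = 2/9.
β̂_MAP = 20 / (6 + 2/9) = 20/(56/9) = 45/14 ≈ 3.214.

β̂_MAP = 3.214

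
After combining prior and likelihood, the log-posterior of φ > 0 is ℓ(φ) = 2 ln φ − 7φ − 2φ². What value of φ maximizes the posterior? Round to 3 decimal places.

φ̂_MAP = 0.250

ℓ'(φ) = 2/φ − 7 − 4φ. Setting this to zero and multiplying by φ: 4φ² + 7φ − 2 = 0.
φ = (−7 + √(7² + 4·4·2)) / (2·4) = (−7 + √81) / 8 = (−7 + 9)/8 = 1/4.
ℓ''(φ) = −2/φ² − 4 < 0, confirming a maximum.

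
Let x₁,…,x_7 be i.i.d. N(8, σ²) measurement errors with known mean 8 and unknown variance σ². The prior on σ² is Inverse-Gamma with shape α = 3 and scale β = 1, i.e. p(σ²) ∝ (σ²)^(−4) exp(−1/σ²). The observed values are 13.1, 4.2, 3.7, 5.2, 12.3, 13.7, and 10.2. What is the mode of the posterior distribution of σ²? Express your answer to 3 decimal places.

σ̂²_MAP = 8.307

Sum of squared deviations about the known mean: SS = (13.1−8)² + (4.2−8)² + (3.7−8)² + (5.2−8)² + (12.3−8)² + (13.7−8)² + (10.2−8)² = 122.6.
The Normal likelihood contributes (σ²)^(−n/2) exp(−SS/(2σ²)), so the posterior is Inverse-Gamma(α + n/2, β + SS/2) = Inverse-Gamma(6.5, 62.3).
The mode of Inverse-Gamma(a, b) is b/(a+1) = 62.3/7.5 ≈ 8.307.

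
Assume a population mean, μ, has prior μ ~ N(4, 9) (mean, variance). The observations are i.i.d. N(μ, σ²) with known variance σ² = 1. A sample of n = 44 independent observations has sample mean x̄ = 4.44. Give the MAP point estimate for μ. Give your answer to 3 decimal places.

μ̂_MAP = 4.439

n = 44, x̄ = 4.44.
For a Normal prior and Normal likelihood with known variance, the posterior is Normal; its mode equals its mean, the precision-weighted average.
Prior precision 1/σ₀² = 1/9; data precision n/σ² = 44/1 = 44.
μ̂ = ((1/9)·4 + 44·4.44) / (1/9 + 44) = (44056/225)/(397/9) = 44056/9925 ≈ 4.439.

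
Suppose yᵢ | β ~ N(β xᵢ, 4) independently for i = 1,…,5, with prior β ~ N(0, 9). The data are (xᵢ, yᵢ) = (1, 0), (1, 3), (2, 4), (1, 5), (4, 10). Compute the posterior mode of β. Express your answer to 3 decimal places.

β̂_MAP = 2.389

log p(β | y) = −Σ(yᵢ − βxᵢ)²/(2·4) − β²/(2·9) + const.
Setting the derivative to zero: Σxᵢ(yᵢ − βxᵢ)/4 − β/9 = 0, so β = Σxᵢyᵢ / (Σxᵢ² + σ²/τ²).
Σxᵢyᵢ = 1·0 + 1·3 + 2·4 + 1·5 + 4·10 = 56; Σxᵢ² = 23; σ²/τ² = 4/9.
β̂_MAP = 56 / (23 + 4/9) = 56/(211/9) = 504/211 ≈ 2.389.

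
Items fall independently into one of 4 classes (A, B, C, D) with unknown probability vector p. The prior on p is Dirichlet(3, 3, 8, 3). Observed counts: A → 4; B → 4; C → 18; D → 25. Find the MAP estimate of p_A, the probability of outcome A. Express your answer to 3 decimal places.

The posterior is Dirichlet(αᵢ + nᵢ) = Dirichlet(7, 7, 26, 28).
For a Dirichlet(a₁,…,a_K) with all aᵢ > 1, the mode has j-th component (aⱼ − 1)/(Σaᵢ − K).
Here Σaᵢ = 68 and K = 4, so p_A = (7 − 1)/(68 − 4) = 6/64 ≈ 0.094.

MAP estimate of p_A = 0.094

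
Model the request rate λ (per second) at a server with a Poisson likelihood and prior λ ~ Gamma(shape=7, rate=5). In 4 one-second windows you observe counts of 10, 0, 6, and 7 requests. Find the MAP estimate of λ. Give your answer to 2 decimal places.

Σxᵢ = 10+0+6+7 = 23, with n = 4.
Posterior ∝ λ^6e^(−5λ) · λ^23e^(−4λ) = λ^29e^(−9λ), i.e. Gamma(shape=30, rate=9).
The mode of a Gamma(a, b) with a ≥ 1 (shape–rate) is (a−1)/b = 29/9 ≈ 3.22.

λ̂_MAP = 3.22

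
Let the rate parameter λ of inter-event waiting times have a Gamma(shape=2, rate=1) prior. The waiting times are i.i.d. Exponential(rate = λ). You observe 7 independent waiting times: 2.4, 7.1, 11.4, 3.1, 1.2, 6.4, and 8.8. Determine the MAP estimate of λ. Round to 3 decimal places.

The Exponential(rate=λ) likelihood is ∝ λ^n e^(−λΣtᵢ). Here n = 7 and Σtᵢ = 2.4 + 7.1 + 11.4 + 3.1 + 1.2 + 6.4 + 8.8 = 40.4.
Posterior ∝ λe^(−1λ) · λ^7e^(−40.4λ) = λ^8e^(−41.4λ), i.e. Gamma(9, 41.4).
Mode = (a−1)/b = 8/41.4 ≈ 0.193.

λ̂_MAP = 0.193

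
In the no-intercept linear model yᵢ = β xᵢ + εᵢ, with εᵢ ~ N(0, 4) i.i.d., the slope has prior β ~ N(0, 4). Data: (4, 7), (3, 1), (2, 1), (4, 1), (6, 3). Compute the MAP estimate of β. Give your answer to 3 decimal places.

log p(β | y) = −Σ(yᵢ − βxᵢ)²/(2·4) − β²/(2·4) + const.
Setting the derivative to zero: Σxᵢ(yᵢ − βxᵢ)/4 − β/4 = 0, so β = Σxᵢyᵢ / (Σxᵢ² + σ²/τ²).
Σxᵢyᵢ = 4·7 + 3·1 + 2·1 + 4·1 + 6·3 = 55; Σxᵢ² = 81; σ²/τ² = 1.
β̂_MAP = 55 / (81 + 1) = 55/82 ≈ 0.671.

β̂_MAP = 0.671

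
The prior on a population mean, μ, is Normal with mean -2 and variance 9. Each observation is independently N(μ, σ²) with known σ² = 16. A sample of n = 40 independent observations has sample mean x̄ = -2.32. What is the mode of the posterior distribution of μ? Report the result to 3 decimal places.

n = 40, x̄ = -2.32.
For a Normal prior and Normal likelihood with known variance, the posterior is Normal; its mode equals its mean, the precision-weighted average.
Prior precision 1/σ₀² = 1/9; data precision n/σ² = 40/16 = 2.5.
μ̂ = ((1/9)·(-2) + 2.5·(-2.32)) / (1/9 + 2.5) = (-271/45)/(47/18) = -542/235 ≈ -2.306.

μ̂_MAP = -2.306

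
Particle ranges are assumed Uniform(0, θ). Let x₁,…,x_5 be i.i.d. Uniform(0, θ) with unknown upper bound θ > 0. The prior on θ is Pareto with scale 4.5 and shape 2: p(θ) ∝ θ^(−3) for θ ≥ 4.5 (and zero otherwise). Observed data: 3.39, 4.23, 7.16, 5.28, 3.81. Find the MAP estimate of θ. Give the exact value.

θ̂_MAP = 7.16

The Uniform(0, θ) likelihood is θ^(−n) for θ ≥ max(xᵢ), zero otherwise. Here max(xᵢ) = 7.16.
Posterior ∝ θ^(−3) · θ^(−5) = θ^(−8) on θ ≥ max(4.5, 7.16) = 7.16.
This density is strictly decreasing in θ, so the posterior mode lies at the lower boundary of the support.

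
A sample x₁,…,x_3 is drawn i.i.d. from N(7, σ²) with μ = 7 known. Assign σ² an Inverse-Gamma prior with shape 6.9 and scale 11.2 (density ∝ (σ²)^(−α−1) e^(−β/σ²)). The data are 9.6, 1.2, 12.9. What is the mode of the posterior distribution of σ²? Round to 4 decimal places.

σ̂²_MAP = 5.1920

Sum of squared deviations about the known mean: SS = (9.6−7)² + (1.2−7)² + (12.9−7)² = 75.21.
The Normal likelihood contributes (σ²)^(−n/2) exp(−SS/(2σ²)), so the posterior is Inverse-Gamma(α + n/2, β + SS/2) = Inverse-Gamma(8.4, 48.805).
The mode of Inverse-Gamma(a, b) is b/(a+1) = 48.805/9.4 ≈ 5.1920.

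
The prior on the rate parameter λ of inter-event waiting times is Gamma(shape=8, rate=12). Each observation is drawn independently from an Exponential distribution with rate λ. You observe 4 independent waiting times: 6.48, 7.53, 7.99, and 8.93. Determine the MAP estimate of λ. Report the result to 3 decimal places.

The Exponential(rate=λ) likelihood is ∝ λ^n e^(−λΣtᵢ). Here n = 4 and Σtᵢ = 6.48 + 7.53 + 7.99 + 8.93 = 30.93.
Posterior ∝ λ^7e^(−12λ) · λ^4e^(−30.93λ) = λ^11e^(−42.93λ), i.e. Gamma(12, 42.93).
Mode = (a−1)/b = 11/42.93 ≈ 0.256.

λ̂_MAP = 0.256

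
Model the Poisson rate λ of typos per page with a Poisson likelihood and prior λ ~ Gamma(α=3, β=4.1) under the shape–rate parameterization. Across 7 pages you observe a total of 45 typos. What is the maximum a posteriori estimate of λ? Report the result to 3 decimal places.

λ̂_MAP = 4.234

Σxᵢ = 45, n = 7.
Posterior ∝ λ^2e^(−4.1λ) · λ^45e^(−7λ) = λ^47e^(−11.1λ), i.e. Gamma(shape=48, rate=11.1).
The mode of a Gamma(a, b) with a ≥ 1 (shape–rate) is (a−1)/b = 47/11.1 ≈ 4.234.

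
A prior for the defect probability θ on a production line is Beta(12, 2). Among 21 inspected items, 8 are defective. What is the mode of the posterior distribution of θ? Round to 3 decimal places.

θ̂_MAP = 0.576

Prior: Beta(12, 2).
Data: 8 successes in 21 trials. The binomial likelihood contributes θ^8(1−θ)^13, so the posterior is Beta(12+8, 2+13) = Beta(20, 15).
For Beta(a, b) with a, b > 1 the mode is (a−1)/(a+b−2) = 19/33 ≈ 0.576.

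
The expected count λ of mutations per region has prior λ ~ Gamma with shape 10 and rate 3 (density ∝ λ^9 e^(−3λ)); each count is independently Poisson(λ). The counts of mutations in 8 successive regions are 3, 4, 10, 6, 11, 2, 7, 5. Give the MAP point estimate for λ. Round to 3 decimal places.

Σxᵢ = 3+4+10+6+11+2+7+5 = 48, with n = 8.
Posterior ∝ λ^9e^(−3λ) · λ^48e^(−8λ) = λ^57e^(−11λ), i.e. Gamma(shape=58, rate=11).
The mode of a Gamma(a, b) with a ≥ 1 (shape–rate) is (a−1)/b = 57/11 ≈ 5.182.

λ̂_MAP = 5.182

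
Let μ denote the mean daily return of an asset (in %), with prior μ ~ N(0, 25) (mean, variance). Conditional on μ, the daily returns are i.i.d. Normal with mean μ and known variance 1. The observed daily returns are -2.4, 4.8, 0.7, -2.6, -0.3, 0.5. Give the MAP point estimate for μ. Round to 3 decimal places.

μ̂_MAP = 0.116

n = 6; x̄ = ((-2.4) + 4.8 + 0.7 + (-2.6) + (-0.3) + 0.5)/6 = 0.7/6 = 7/60 ≈ 0.1167.
For a Normal prior and Normal likelihood with known variance, the posterior is Normal; its mode equals its mean, the precision-weighted average.
Prior precision 1/σ₀² = 1/25 = 0.04; data precision n/σ² = 6/1 = 6.
μ̂ = (0.04·0 + 6·(7/60)) / (0.04 + 6) = 0.7/6.04 = 35/302 ≈ 0.116.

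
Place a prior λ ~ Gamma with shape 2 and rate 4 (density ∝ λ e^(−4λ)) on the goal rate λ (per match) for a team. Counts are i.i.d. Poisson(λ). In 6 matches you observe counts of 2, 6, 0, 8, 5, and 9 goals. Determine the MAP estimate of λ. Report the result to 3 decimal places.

λ̂_MAP = 3.100

Σxᵢ = 2+6+0+8+5+9 = 30, with n = 6.
Posterior ∝ λe^(−4λ) · λ^30e^(−6λ) = λ^31e^(−10λ), i.e. Gamma(shape=32, rate=10).
The mode of a Gamma(a, b) with a ≥ 1 (shape–rate) is (a−1)/b = 31/10 ≈ 3.100.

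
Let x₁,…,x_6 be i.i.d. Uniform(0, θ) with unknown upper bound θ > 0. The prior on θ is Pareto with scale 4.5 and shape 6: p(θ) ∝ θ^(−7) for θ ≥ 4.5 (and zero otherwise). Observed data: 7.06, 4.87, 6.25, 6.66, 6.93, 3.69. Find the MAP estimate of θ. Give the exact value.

The Uniform(0, θ) likelihood is θ^(−n) for θ ≥ max(xᵢ), zero otherwise. Here max(xᵢ) = 7.06.
Posterior ∝ θ^(−7) · θ^(−6) = θ^(−13) on θ ≥ max(4.5, 7.06) = 7.06.
This density is strictly decreasing in θ, so the posterior mode lies at the lower boundary of the support.

θ̂_MAP = 7.06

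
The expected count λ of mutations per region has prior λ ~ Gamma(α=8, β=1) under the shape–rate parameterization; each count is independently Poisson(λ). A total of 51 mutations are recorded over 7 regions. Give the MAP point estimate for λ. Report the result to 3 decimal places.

Σxᵢ = 51, n = 7.
Posterior ∝ λ^7e^(−1λ) · λ^51e^(−7λ) = λ^58e^(−8λ), i.e. Gamma(shape=59, rate=8).
The mode of a Gamma(a, b) with a ≥ 1 (shape–rate) is (a−1)/b = 58/8 ≈ 7.250.

λ̂_MAP = 7.250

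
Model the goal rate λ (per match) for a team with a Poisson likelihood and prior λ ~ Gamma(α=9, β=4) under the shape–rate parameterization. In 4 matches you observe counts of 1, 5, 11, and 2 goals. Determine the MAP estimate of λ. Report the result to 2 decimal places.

λ̂_MAP = 3.38

Σxᵢ = 1+5+11+2 = 19, with n = 4.
Posterior ∝ λ^8e^(−4λ) · λ^19e^(−4λ) = λ^27e^(−8λ), i.e. Gamma(shape=28, rate=8).
The mode of a Gamma(a, b) with a ≥ 1 (shape–rate) is (a−1)/b = 27/8 ≈ 3.38.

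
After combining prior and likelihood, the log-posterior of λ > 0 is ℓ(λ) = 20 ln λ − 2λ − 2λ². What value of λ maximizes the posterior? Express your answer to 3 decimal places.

λ̂_MAP = 2.000

ℓ'(λ) = 20/λ − 2 − 4λ. Setting this to zero and multiplying by λ: 4λ² + 2λ − 20 = 0.
λ = (−2 + √(2² + 4·4·20)) / (2·4) = (−2 + √324) / 8 = (−2 + 18)/8 = 2.
ℓ''(λ) = −20/λ² − 4 < 0, confirming a maximum.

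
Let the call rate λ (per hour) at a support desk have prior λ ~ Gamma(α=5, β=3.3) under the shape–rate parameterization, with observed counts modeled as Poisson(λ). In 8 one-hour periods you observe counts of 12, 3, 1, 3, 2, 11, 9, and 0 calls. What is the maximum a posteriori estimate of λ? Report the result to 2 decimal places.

λ̂_MAP = 3.98

Σxᵢ = 12+3+1+3+2+11+9+0 = 41, with n = 8.
Posterior ∝ λ^4e^(−3.3λ) · λ^41e^(−8λ) = λ^45e^(−11.3λ), i.e. Gamma(shape=46, rate=11.3).
The mode of a Gamma(a, b) with a ≥ 1 (shape–rate) is (a−1)/b = 45/11.3 ≈ 3.98.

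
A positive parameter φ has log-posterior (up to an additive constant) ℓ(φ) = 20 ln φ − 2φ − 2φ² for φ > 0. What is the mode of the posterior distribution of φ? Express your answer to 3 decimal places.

ℓ'(φ) = 20/φ − 2 − 4φ. Setting this to zero and multiplying by φ: 4φ² + 2φ − 20 = 0.
φ = (−2 + √(2² + 4·4·20)) / (2·4) = (−2 + √324) / 8 = (−2 + 18)/8 = 2.
ℓ''(φ) = −20/φ² − 4 < 0, confirming a maximum.

φ̂_MAP = 2.000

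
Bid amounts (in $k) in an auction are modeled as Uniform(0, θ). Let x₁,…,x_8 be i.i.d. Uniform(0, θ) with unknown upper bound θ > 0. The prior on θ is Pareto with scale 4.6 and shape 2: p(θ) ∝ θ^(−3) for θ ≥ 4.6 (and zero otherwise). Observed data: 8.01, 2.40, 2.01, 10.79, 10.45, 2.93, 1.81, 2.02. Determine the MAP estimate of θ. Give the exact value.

θ̂_MAP = 10.79

The Uniform(0, θ) likelihood is θ^(−n) for θ ≥ max(xᵢ), zero otherwise. Here max(xᵢ) = 10.79.
Posterior ∝ θ^(−3) · θ^(−8) = θ^(−11) on θ ≥ max(4.6, 10.79) = 10.79.
This density is strictly decreasing in θ, so the posterior mode lies at the lower boundary of the support.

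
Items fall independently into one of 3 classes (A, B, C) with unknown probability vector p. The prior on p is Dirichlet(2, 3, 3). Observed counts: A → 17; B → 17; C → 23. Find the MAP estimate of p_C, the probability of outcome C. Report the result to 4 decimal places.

The posterior is Dirichlet(αᵢ + nᵢ) = Dirichlet(19, 20, 26).
For a Dirichlet(a₁,…,a_K) with all aᵢ > 1, the mode has j-th component (aⱼ − 1)/(Σaᵢ − K).
Here Σaᵢ = 65 and K = 3, so p_C = (26 − 1)/(65 − 3) = 25/62 ≈ 0.4032.

MAP estimate of p_C = 0.4032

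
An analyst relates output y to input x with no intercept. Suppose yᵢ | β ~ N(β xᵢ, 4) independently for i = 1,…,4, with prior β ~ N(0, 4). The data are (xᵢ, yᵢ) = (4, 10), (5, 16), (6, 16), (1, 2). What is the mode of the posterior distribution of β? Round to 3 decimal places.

β̂_MAP = 2.759

log p(β | y) = −Σ(yᵢ − βxᵢ)²/(2·4) − β²/(2·4) + const.
Setting the derivative to zero: Σxᵢ(yᵢ − βxᵢ)/4 − β/4 = 0, so β = Σxᵢyᵢ / (Σxᵢ² + σ²/τ²).
Σxᵢyᵢ = 4·10 + 5·16 + 6·16 + 1·2 = 218; Σxᵢ² = 78; σ²/τ² = 1.
β̂_MAP = 218 / (78 + 1) = 218/79 ≈ 2.759.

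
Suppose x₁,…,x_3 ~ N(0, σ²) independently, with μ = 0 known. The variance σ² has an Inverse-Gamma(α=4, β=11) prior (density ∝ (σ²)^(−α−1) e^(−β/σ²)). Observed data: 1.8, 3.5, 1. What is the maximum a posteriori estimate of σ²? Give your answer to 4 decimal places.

Sum of squared deviations about the known mean: SS = (1.8−0)² + (3.5−0)² + (1−0)² = 16.49.
The Normal likelihood contributes (σ²)^(−n/2) exp(−SS/(2σ²)), so the posterior is Inverse-Gamma(α + n/2, β + SS/2) = Inverse-Gamma(5.5, 19.245).
The mode of Inverse-Gamma(a, b) is b/(a+1) = 19.245/6.5 ≈ 2.9608.

σ̂²_MAP = 2.9608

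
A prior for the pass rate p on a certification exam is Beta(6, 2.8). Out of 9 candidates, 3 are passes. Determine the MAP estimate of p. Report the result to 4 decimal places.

p̂_MAP = 0.5063

Prior: Beta(6, 2.8).
Data: 3 successes in 9 trials. The binomial likelihood contributes p^3(1−p)^6, so the posterior is Beta(6+3, 2.8+6) = Beta(9, 8.8).
For Beta(a, b) with a, b > 1 the mode is (a−1)/(a+b−2) = 8/15.8 ≈ 0.5063.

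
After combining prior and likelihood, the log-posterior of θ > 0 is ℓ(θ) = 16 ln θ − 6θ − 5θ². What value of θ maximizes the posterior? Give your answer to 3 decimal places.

θ̂_MAP = 1.000

ℓ'(θ) = 16/θ − 6 − 10θ. Setting this to zero and multiplying by θ: 10θ² + 6θ − 16 = 0.
θ = (−6 + √(6² + 4·10·16)) / (2·10) = (−6 + √676) / 20 = (−6 + 26)/20 = 1.
ℓ''(θ) = −16/θ² − 10 < 0, confirming a maximum.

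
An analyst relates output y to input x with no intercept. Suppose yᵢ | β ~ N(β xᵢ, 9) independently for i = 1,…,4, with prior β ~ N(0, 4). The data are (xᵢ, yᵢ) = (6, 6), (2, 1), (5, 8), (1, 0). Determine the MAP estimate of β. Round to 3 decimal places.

β̂_MAP = 1.143

log p(β | y) = −Σ(yᵢ − βxᵢ)²/(2·9) − β²/(2·4) + const.
Setting the derivative to zero: Σxᵢ(yᵢ − βxᵢ)/9 − β/4 = 0, so β = Σxᵢyᵢ / (Σxᵢ² + σ²/τ²).
Σxᵢyᵢ = 6·6 + 2·1 + 5·8 + 1·0 = 78; Σxᵢ² = 66; σ²/τ² = 2.25.
β̂_MAP = 78 / (66 + 2.25) = 78/68.25 ≈ 1.143.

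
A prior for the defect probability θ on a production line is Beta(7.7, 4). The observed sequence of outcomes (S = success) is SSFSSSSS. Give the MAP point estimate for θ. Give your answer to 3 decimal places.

θ̂_MAP = 0.774

Prior: Beta(7.7, 4).
Data: 7 successes in 8 trials (from the sequence). The binomial likelihood contributes θ^7(1−θ)^1, so the posterior is Beta(7.7+7, 4+1) = Beta(14.7, 5).
For Beta(a, b) with a, b > 1 the mode is (a−1)/(a+b−2) = 13.7/17.7 ≈ 0.774.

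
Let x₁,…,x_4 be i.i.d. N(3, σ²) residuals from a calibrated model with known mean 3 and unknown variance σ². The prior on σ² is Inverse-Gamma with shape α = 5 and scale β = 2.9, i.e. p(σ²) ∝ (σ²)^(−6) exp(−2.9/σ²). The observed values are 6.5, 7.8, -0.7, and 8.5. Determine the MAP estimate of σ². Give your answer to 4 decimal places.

σ̂²_MAP = 5.3144

Sum of squared deviations about the known mean: SS = (6.5−3)² + (7.8−3)² + (-0.7−3)² + (8.5−3)² = 79.23.
The Normal likelihood contributes (σ²)^(−n/2) exp(−SS/(2σ²)), so the posterior is Inverse-Gamma(α + n/2, β + SS/2) = Inverse-Gamma(7, 42.515).
The mode of Inverse-Gamma(a, b) is b/(a+1) = 42.515/8 ≈ 5.3144.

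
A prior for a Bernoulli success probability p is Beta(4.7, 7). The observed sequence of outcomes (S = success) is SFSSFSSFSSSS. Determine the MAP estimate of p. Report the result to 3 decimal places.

Prior: Beta(4.7, 7).
Data: 9 successes in 12 trials (from the sequence). The binomial likelihood contributes p^9(1−p)^3, so the posterior is Beta(4.7+9, 7+3) = Beta(13.7, 10).
For Beta(a, b) with a, b > 1 the mode is (a−1)/(a+b−2) = 12.7/21.7 ≈ 0.585.

p̂_MAP = 0.585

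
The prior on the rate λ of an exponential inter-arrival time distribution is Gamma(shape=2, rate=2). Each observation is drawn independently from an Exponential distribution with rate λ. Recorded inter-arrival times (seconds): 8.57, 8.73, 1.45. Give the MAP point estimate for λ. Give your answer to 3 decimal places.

λ̂_MAP = 0.193

The Exponential(rate=λ) likelihood is ∝ λ^n e^(−λΣtᵢ). Here n = 3 and Σtᵢ = 8.57 + 8.73 + 1.45 = 18.75.
Posterior ∝ λe^(−2λ) · λ^3e^(−18.75λ) = λ^4e^(−20.75λ), i.e. Gamma(5, 20.75).
Mode = (a−1)/b = 4/20.75 ≈ 0.193.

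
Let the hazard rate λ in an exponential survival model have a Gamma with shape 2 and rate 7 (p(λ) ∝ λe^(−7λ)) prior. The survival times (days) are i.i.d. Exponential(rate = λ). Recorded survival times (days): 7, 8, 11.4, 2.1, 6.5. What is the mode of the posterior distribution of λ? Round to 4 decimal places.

The Exponential(rate=λ) likelihood is ∝ λ^n e^(−λΣtᵢ). Here n = 5 and Σtᵢ = 7 + 8 + 11.4 + 2.1 + 6.5 = 35.
Posterior ∝ λe^(−7λ) · λ^5e^(−35λ) = λ^6e^(−42λ), i.e. Gamma(7, 42).
Mode = (a−1)/b = 6/42 ≈ 0.1429.

λ̂_MAP = 0.1429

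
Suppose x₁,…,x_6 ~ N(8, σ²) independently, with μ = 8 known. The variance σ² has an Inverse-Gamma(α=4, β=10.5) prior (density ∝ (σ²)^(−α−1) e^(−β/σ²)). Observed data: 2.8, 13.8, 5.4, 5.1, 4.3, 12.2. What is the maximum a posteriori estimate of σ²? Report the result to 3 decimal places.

σ̂²_MAP = 8.011

Sum of squared deviations about the known mean: SS = (2.8−8)² + (13.8−8)² + (5.4−8)² + (5.1−8)² + (4.3−8)² + (12.2−8)² = 107.18.
The Normal likelihood contributes (σ²)^(−n/2) exp(−SS/(2σ²)), so the posterior is Inverse-Gamma(α + n/2, β + SS/2) = Inverse-Gamma(7, 64.09).
The mode of Inverse-Gamma(a, b) is b/(a+1) = 64.09/8 ≈ 8.011.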